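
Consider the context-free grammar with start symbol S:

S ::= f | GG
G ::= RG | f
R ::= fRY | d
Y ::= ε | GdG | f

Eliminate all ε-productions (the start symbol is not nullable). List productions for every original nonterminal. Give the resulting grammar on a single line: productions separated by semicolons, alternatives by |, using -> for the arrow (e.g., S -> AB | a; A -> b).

S -> f | GG; G -> f | RG; R -> d | fR | fRY; Y -> f | GdG

Nullable set: {Y}.
R -> fRY: Y nullable, giving fR | fRY.
Drop Y -> ε.
Unchanged (no nullable symbols): S -> GG; S -> f; G -> RG; G -> f; R -> d; Y -> GdG; Y -> f.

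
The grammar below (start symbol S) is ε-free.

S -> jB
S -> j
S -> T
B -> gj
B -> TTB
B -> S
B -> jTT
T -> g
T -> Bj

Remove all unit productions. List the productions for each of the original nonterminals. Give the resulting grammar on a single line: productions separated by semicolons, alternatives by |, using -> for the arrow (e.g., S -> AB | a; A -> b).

S -> g | j | Bj | jB; B -> g | j | Bj | gj | jB | TTB | jTT; T -> g | Bj

Unit productions: B->S, S->T.
Unit pairs (A ⇒* B via units): (B,S), (B,T), (S,T).
S: inherits non-unit rules of {S, T} → Bj | g | j | jB.
B: inherits non-unit rules of {B, S, T} → Bj | TTB | g | gj | j | jB | jTT.
T: inherits non-unit rules of {T} → Bj | g.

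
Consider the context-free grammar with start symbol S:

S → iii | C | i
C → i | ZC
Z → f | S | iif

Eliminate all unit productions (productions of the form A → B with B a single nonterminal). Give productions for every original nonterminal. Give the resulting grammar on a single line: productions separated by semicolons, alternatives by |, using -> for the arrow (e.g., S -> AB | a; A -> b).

Unit productions: S->C, Z->S.
Unit pairs (A ⇒* B via units): (S,C), (Z,C), (Z,S).
S: inherits non-unit rules of {C, S} → ZC | i | iii.
C: inherits non-unit rules of {C} → ZC | i.
Z: inherits non-unit rules of {C, S, Z} → ZC | f | i | iif | iii.

S -> i | ZC | iii; C -> i | ZC; Z -> f | i | ZC | iif | iii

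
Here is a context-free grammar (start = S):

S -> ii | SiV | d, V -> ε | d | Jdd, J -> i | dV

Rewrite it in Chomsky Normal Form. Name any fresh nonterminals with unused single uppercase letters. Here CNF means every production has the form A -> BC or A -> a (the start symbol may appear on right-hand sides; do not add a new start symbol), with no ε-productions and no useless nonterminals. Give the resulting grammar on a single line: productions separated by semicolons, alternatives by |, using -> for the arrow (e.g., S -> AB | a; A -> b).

Nullable: {V}; after ε-elimination: S -> d | Si | ii | SiV; J -> d | i | dV; V -> d | Jdd.
No unit productions to eliminate.
TERM: introduce A -> d, B -> i and substitute in every rule of length ≥2.
BIN: S -> SBV becomes S -> SC, C -> BV; V -> JAA becomes V -> JD, D -> AA.

S -> d | BB | SB | SC; A -> d; B -> i; C -> BV; D -> AA; J -> d | i | AV; V -> d | JD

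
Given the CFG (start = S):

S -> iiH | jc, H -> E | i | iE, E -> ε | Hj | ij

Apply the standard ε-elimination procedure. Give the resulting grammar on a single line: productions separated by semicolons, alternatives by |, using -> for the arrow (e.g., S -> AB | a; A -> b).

S -> ii | jc | iiH; E -> j | Hj | ij; H -> E | i | iE

Nullable set: {E, H}.
S -> iiH: H nullable, giving ii | iiH.
Drop E -> ε.
E -> Hj: H nullable, giving Hj | j.
H -> E: E nullable, giving E.
H -> iE: E nullable, giving i | iE.
Unchanged (no nullable symbols): S -> jc; E -> ij; H -> i.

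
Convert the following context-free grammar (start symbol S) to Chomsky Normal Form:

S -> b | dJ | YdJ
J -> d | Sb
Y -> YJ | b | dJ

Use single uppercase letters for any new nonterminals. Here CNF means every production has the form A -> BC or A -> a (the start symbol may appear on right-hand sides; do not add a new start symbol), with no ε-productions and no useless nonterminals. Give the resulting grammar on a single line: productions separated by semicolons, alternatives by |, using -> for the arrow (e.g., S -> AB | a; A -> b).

S -> b | BJ | YC; A -> b; B -> d; C -> BJ; J -> d | SA; Y -> b | BJ | YJ

No ε-productions.
No unit productions to eliminate.
TERM: introduce A -> b, B -> d and substitute in every rule of length ≥2.
BIN: S -> YBJ becomes S -> YC, C -> BJ.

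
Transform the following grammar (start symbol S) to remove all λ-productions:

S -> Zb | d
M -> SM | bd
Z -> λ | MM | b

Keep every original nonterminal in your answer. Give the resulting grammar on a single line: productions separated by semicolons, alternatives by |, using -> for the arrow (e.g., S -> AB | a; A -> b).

S -> b | d | Zb; M -> SM | bd; Z -> b | MM

Nullable set: {Z}.
S -> Zb: Z nullable, giving Zb | b.
Drop Z -> λ.
Unchanged (no nullable symbols): S -> d; M -> SM; M -> bd; Z -> MM; Z -> b.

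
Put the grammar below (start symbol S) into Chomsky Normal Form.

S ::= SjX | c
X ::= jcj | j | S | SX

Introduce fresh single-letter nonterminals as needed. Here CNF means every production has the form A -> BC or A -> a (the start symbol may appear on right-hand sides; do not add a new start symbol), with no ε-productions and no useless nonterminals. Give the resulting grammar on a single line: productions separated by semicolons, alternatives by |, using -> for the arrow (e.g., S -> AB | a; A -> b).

S -> c | SC; A -> j; B -> c; C -> AX; D -> BA; E -> AX; X -> c | j | AD | SE | SX

No ε-productions.
After unit-elimination: S -> c | SjX; X -> c | j | SX | SjX | jcj.
TERM: introduce B -> c, A -> j and substitute in every rule of length ≥2.
BIN: S -> SAX becomes S -> SC, C -> AX; X -> ABA becomes X -> AD, D -> BA; X -> SAX becomes X -> SE, E -> AX.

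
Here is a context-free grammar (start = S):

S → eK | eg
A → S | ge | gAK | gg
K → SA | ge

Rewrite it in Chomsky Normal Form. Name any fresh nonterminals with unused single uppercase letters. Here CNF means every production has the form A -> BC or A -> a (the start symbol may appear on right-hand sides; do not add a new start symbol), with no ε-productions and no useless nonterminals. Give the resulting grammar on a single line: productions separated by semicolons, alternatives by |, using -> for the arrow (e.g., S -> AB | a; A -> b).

No ε-productions.
After unit-elimination: S -> eK | eg; A -> eK | eg | ge | gg | gAK; K -> SA | ge.
TERM: introduce B -> e, C -> g and substitute in every rule of length ≥2.
BIN: A -> CAK becomes A -> CD, D -> AK.

S -> BC | BK; A -> BC | BK | CB | CC | CD; B -> e; C -> g; D -> AK; K -> CB | SA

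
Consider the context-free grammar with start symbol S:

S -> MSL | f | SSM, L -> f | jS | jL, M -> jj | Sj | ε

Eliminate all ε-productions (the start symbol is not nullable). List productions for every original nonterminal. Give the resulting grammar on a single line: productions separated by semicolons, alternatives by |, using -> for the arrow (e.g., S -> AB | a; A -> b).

Nullable set: {M}.
S -> MSL: M nullable, giving MSL | SL.
S -> SSM: M nullable, giving SS | SSM.
Drop M -> ε.
Unchanged (no nullable symbols): S -> f; L -> f; L -> jL; L -> jS; M -> Sj; M -> jj.

S -> f | SL | SS | MSL | SSM; L -> f | jL | jS; M -> Sj | jj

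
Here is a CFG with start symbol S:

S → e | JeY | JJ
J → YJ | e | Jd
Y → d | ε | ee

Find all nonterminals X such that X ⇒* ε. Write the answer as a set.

{Y}

Directly nullable (have an ε-rule): {Y}.
Not nullable: J, S — each has a terminal in every rule's right-hand side or depends on a non-nullable symbol.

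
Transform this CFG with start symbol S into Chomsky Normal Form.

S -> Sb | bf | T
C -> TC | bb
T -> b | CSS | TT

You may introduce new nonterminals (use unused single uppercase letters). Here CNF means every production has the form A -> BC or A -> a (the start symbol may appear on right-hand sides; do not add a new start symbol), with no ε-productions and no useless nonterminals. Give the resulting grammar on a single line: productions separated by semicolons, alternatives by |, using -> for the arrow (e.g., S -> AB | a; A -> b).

S -> b | AB | CD | SA | TT; A -> b; B -> f; C -> AA | TC; D -> SS; E -> SS; T -> b | CE | TT

No ε-productions.
After unit-elimination: S -> b | Sb | TT | bf | CSS; C -> TC | bb; T -> b | TT | CSS.
TERM: introduce A -> b, B -> f and substitute in every rule of length ≥2.
BIN: S -> CSS becomes S -> CD, D -> SS; T -> CSS becomes T -> CE, E -> SS.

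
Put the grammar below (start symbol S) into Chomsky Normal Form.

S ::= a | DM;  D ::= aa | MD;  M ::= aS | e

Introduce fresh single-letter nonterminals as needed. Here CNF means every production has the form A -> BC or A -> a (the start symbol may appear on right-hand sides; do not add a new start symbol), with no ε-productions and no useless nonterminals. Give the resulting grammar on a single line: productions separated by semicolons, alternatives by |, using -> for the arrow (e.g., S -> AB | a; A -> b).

S -> a | DM; A -> a; D -> AA | MD; M -> e | AS

No ε-productions.
No unit productions to eliminate.
TERM: introduce A -> a and substitute in every rule of length ≥2.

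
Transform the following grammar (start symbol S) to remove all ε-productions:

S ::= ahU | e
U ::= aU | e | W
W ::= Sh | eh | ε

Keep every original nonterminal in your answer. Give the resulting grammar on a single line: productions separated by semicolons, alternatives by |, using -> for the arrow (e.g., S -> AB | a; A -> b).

Nullable set: {U, W}.
S -> ahU: U nullable, giving ah | ahU.
U -> W: W nullable, giving W.
U -> aU: U nullable, giving a | aU.
Drop W -> ε.
Unchanged (no nullable symbols): S -> e; U -> e; W -> Sh; W -> eh.

S -> e | ah | ahU; U -> W | a | e | aU; W -> Sh | eh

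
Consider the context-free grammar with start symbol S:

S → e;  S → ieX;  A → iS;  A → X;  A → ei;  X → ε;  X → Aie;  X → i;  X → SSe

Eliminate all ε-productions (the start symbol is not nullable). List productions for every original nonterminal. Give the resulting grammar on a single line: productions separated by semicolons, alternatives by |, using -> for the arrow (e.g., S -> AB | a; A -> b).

Nullable set: {A, X}.
S -> ieX: X nullable, giving ie | ieX.
A -> X: X nullable, giving X.
Drop X -> ε.
X -> Aie: A nullable, giving Aie | ie.
Unchanged (no nullable symbols): S -> e; A -> ei; A -> iS; X -> SSe; X -> i.

S -> e | ie | ieX; A -> X | ei | iS; X -> i | ie | Aie | SSe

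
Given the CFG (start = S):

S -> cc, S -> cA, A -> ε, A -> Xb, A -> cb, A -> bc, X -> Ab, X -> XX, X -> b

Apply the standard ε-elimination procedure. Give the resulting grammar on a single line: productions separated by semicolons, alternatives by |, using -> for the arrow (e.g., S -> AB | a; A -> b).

Nullable set: {A}.
S -> cA: A nullable, giving c | cA.
Drop A -> ε.
X -> Ab: A nullable, giving Ab | b.
Unchanged (no nullable symbols): S -> cc; A -> Xb; A -> bc; A -> cb; X -> XX; X -> b.

S -> c | cA | cc; A -> Xb | bc | cb; X -> b | Ab | XX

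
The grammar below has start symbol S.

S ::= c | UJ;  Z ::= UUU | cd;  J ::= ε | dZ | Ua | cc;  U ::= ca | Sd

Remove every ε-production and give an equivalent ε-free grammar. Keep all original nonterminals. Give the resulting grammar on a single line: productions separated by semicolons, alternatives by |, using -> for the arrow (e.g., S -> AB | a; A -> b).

Nullable set: {J}.
S -> UJ: J nullable, giving U | UJ.
Drop J -> ε.
Unchanged (no nullable symbols): S -> c; J -> Ua; J -> cc; J -> dZ; U -> Sd; U -> ca; Z -> UUU; Z -> cd.

S -> U | c | UJ; J -> Ua | cc | dZ; U -> Sd | ca; Z -> cd | UUU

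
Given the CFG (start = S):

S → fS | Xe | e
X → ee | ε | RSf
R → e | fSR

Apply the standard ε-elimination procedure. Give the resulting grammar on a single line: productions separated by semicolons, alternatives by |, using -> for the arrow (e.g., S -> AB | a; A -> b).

Nullable set: {X}.
S -> Xe: X nullable, giving Xe | e.
Drop X -> ε.
Unchanged (no nullable symbols): S -> e; S -> fS; R -> e; R -> fSR; X -> RSf; X -> ee.

S -> e | Xe | fS; R -> e | fSR; X -> ee | RSf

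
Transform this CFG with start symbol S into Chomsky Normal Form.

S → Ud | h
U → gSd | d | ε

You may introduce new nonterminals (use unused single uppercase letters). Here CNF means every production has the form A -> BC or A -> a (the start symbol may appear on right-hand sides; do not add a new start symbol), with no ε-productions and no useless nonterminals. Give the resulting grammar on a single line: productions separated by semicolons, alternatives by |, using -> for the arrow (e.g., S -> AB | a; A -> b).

Nullable: {U}; after ε-elimination: S -> d | h | Ud; U -> d | gSd.
No unit productions to eliminate.
TERM: introduce A -> d, B -> g and substitute in every rule of length ≥2.
BIN: U -> BSA becomes U -> BC, C -> SA.

S -> d | h | UA; A -> d; B -> g; C -> SA; U -> d | BC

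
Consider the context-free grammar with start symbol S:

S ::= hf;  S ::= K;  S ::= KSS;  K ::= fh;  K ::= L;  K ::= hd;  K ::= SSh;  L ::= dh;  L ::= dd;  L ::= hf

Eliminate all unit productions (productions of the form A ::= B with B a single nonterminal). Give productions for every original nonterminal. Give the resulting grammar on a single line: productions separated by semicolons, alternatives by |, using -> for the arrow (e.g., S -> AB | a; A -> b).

Unit productions: K->L, S->K.
Unit pairs (A ⇒* B via units): (K,L), (S,K), (S,L).
S: inherits non-unit rules of {K, L, S} → KSS | SSh | dd | dh | fh | hd | hf.
K: inherits non-unit rules of {K, L} → SSh | dd | dh | fh | hd | hf.
L: inherits non-unit rules of {L} → dd | dh | hf.

S -> dd | dh | fh | hd | hf | KSS | SSh; K -> dd | dh | fh | hd | hf | SSh; L -> dd | dh | hf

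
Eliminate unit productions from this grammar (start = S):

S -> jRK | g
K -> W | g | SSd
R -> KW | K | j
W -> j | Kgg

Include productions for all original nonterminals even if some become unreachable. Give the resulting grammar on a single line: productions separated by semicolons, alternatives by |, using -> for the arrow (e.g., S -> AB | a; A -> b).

Unit productions: K->W, R->K.
Unit pairs (A ⇒* B via units): (K,W), (R,K), (R,W).
S: inherits non-unit rules of {S} → g | jRK.
K: inherits non-unit rules of {K, W} → Kgg | SSd | g | j.
R: inherits non-unit rules of {K, R, W} → KW | Kgg | SSd | g | j.
W: inherits non-unit rules of {W} → Kgg | j.

S -> g | jRK; K -> g | j | Kgg | SSd; R -> g | j | KW | Kgg | SSd; W -> j | Kgg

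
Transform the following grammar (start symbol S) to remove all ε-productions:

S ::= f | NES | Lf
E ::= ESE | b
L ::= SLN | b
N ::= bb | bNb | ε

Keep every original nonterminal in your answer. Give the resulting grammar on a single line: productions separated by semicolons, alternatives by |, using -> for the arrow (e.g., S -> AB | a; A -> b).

S -> f | ES | Lf | NES; E -> b | ESE; L -> b | SL | SLN; N -> bb | bNb

Nullable set: {N}.
S -> NES: N nullable, giving ES | NES.
L -> SLN: N nullable, giving SL | SLN.
Drop N -> ε.
N -> bNb: N nullable, giving bNb | bb.
Unchanged (no nullable symbols): S -> Lf; S -> f; E -> ESE; E -> b; L -> b; N -> bb.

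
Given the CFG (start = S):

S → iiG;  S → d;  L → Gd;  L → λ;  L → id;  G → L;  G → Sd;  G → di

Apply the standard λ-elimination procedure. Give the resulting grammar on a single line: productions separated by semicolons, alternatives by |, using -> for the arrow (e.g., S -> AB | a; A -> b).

S -> d | ii | iiG; G -> L | Sd | di; L -> d | Gd | id

Nullable set: {G, L}.
S -> iiG: G nullable, giving ii | iiG.
G -> L: L nullable, giving L.
Drop L -> λ.
L -> Gd: G nullable, giving Gd | d.
Unchanged (no nullable symbols): S -> d; G -> Sd; G -> di; L -> id.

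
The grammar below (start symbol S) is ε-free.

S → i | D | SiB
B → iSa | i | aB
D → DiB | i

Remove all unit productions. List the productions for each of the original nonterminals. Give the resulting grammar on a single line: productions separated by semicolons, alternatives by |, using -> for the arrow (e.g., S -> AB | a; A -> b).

Unit productions: S->D.
Unit pairs (A ⇒* B via units): (S,D).
S: inherits non-unit rules of {D, S} → DiB | SiB | i.
B: inherits non-unit rules of {B} → aB | i | iSa.
D: inherits non-unit rules of {D} → DiB | i.

S -> i | DiB | SiB; B -> i | aB | iSa; D -> i | DiB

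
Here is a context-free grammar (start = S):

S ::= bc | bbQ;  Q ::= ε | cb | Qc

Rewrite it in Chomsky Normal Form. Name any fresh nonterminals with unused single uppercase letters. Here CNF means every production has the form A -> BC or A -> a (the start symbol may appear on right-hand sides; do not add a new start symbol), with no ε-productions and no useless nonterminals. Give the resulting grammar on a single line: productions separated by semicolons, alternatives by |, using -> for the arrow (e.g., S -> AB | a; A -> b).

S -> BA | BB | BC; A -> c; B -> b; C -> BQ; Q -> c | AB | QA

Nullable: {Q}; after ε-elimination: S -> bb | bc | bbQ; Q -> c | Qc | cb.
No unit productions to eliminate.
TERM: introduce B -> b, A -> c and substitute in every rule of length ≥2.
BIN: S -> BBQ becomes S -> BC, C -> BQ.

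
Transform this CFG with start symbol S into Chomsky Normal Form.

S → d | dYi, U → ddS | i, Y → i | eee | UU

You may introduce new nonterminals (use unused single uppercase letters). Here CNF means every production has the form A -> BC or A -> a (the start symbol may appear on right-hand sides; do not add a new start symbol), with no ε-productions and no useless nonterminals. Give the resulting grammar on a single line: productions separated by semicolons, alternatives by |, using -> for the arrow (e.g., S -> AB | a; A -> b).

No ε-productions.
No unit productions to eliminate.
TERM: introduce A -> d, C -> e, B -> i and substitute in every rule of length ≥2.
BIN: S -> AYB becomes S -> AD, D -> YB; U -> AAS becomes U -> AE, E -> AS; Y -> CCC becomes Y -> CF, F -> CC.

S -> d | AD; A -> d; B -> i; C -> e; D -> YB; E -> AS; F -> CC; U -> i | AE; Y -> i | CF | UU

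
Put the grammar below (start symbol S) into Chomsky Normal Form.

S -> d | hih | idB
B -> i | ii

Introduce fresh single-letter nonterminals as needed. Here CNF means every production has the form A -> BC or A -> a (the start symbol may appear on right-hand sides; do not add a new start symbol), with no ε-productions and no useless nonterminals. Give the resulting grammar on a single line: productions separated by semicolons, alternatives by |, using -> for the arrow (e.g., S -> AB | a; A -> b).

No ε-productions.
No unit productions to eliminate.
TERM: introduce D -> d, C -> h, A -> i and substitute in every rule of length ≥2.
BIN: S -> ADB becomes S -> AE, E -> DB; S -> CAC becomes S -> CF, F -> AC.

S -> d | AE | CF; A -> i; B -> i | AA; C -> h; D -> d; E -> DB; F -> AC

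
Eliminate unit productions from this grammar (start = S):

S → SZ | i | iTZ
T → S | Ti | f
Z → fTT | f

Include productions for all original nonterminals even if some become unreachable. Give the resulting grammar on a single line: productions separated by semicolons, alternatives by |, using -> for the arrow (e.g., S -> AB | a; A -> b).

S -> i | SZ | iTZ; T -> f | i | SZ | Ti | iTZ; Z -> f | fTT

Unit productions: T->S.
Unit pairs (A ⇒* B via units): (T,S).
S: inherits non-unit rules of {S} → SZ | i | iTZ.
T: inherits non-unit rules of {S, T} → SZ | Ti | f | i | iTZ.
Z: inherits non-unit rules of {Z} → f | fTT.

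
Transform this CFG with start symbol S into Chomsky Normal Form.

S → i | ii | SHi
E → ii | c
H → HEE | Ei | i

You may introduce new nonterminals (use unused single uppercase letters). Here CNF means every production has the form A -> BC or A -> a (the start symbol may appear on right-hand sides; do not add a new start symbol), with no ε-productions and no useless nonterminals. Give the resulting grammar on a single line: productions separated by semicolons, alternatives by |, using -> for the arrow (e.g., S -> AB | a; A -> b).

No ε-productions.
No unit productions to eliminate.
TERM: introduce A -> i and substitute in every rule of length ≥2.
BIN: H -> HEE becomes H -> HB, B -> EE; S -> SHA becomes S -> SC, C -> HA.

S -> i | AA | SC; A -> i; B -> EE; C -> HA; E -> c | AA; H -> i | EA | HB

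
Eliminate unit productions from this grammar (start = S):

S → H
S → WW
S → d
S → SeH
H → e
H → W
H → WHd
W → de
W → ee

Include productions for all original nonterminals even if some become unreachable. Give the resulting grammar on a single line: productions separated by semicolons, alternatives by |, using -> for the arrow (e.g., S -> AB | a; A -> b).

S -> d | e | WW | de | ee | SeH | WHd; H -> e | de | ee | WHd; W -> de | ee

Unit productions: H->W, S->H.
Unit pairs (A ⇒* B via units): (H,W), (S,H), (S,W).
S: inherits non-unit rules of {H, S, W} → SeH | WHd | WW | d | de | e | ee.
H: inherits non-unit rules of {H, W} → WHd | de | e | ee.
W: inherits non-unit rules of {W} → de | ee.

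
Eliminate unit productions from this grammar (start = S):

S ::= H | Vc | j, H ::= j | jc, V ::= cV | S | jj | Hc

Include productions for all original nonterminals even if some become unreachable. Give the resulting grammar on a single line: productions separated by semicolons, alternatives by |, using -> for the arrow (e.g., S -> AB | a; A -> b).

Unit productions: S->H, V->S.
Unit pairs (A ⇒* B via units): (S,H), (V,H), (V,S).
S: inherits non-unit rules of {H, S} → Vc | j | jc.
H: inherits non-unit rules of {H} → j | jc.
V: inherits non-unit rules of {H, S, V} → Hc | Vc | cV | j | jc | jj.

S -> j | Vc | jc; H -> j | jc; V -> j | Hc | Vc | cV | jc | jj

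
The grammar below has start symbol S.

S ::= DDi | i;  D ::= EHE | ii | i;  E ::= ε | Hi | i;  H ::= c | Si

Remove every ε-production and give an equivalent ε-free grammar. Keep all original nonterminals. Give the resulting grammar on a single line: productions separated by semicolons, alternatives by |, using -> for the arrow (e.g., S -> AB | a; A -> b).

S -> i | DDi; D -> H | i | EH | HE | ii | EHE; E -> i | Hi; H -> c | Si

Nullable set: {E}.
D -> EHE: E, E nullable, giving EH | EHE | H | HE.
Drop E -> ε.
Unchanged (no nullable symbols): S -> DDi; S -> i; D -> i; D -> ii; E -> Hi; E -> i; H -> Si; H -> c.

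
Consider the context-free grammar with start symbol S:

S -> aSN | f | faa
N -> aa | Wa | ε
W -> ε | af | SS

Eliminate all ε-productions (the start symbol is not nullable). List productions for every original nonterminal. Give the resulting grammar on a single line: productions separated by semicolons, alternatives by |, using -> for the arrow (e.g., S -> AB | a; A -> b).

S -> f | aS | aSN | faa; N -> a | Wa | aa; W -> SS | af

Nullable set: {N, W}.
S -> aSN: N nullable, giving aS | aSN.
Drop N -> ε.
N -> Wa: W nullable, giving Wa | a.
Drop W -> ε.
Unchanged (no nullable symbols): S -> f; S -> faa; N -> aa; W -> SS; W -> af.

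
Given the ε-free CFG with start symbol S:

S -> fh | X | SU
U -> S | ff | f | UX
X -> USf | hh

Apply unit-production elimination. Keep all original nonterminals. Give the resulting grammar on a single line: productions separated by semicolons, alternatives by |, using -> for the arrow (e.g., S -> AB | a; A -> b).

Unit productions: S->X, U->S.
Unit pairs (A ⇒* B via units): (S,X), (U,S), (U,X).
S: inherits non-unit rules of {S, X} → SU | USf | fh | hh.
U: inherits non-unit rules of {S, U, X} → SU | USf | UX | f | ff | fh | hh.
X: inherits non-unit rules of {X} → USf | hh.

S -> SU | fh | hh | USf; U -> f | SU | UX | ff | fh | hh | USf; X -> hh | USf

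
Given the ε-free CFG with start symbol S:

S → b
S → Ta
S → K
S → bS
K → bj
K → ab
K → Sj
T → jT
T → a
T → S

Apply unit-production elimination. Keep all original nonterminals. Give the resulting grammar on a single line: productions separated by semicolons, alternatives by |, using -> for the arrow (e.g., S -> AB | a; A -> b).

S -> b | Sj | Ta | ab | bS | bj; K -> Sj | ab | bj; T -> a | b | Sj | Ta | ab | bS | bj | jT

Unit productions: S->K, T->S.
Unit pairs (A ⇒* B via units): (S,K), (T,K), (T,S).
S: inherits non-unit rules of {K, S} → Sj | Ta | ab | b | bS | bj.
K: inherits non-unit rules of {K} → Sj | ab | bj.
T: inherits non-unit rules of {K, S, T} → Sj | Ta | a | ab | b | bS | bj | jT.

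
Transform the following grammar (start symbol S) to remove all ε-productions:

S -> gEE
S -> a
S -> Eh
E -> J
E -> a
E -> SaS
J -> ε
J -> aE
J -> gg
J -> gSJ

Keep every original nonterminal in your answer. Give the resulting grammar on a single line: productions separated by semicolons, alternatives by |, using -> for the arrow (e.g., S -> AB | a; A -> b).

Nullable set: {E, J}.
S -> Eh: E nullable, giving Eh | h.
S -> gEE: E, E nullable, giving g | gE | gEE.
E -> J: J nullable, giving J.
Drop J -> ε.
J -> aE: E nullable, giving a | aE.
J -> gSJ: J nullable, giving gS | gSJ.
Unchanged (no nullable symbols): S -> a; E -> SaS; E -> a; J -> gg.

S -> a | g | h | Eh | gE | gEE; E -> J | a | SaS; J -> a | aE | gS | gg | gSJ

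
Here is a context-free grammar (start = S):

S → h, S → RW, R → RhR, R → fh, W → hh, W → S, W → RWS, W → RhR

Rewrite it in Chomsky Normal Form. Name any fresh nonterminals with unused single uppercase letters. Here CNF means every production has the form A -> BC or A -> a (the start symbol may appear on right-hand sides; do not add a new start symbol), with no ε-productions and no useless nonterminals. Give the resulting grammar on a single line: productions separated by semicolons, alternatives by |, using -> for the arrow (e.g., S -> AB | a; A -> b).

No ε-productions.
After unit-elimination: S -> h | RW; R -> fh | RhR; W -> h | RW | hh | RWS | RhR.
TERM: introduce B -> f, A -> h and substitute in every rule of length ≥2.
BIN: R -> RAR becomes R -> RC, C -> AR; W -> RAR becomes W -> RD, D -> AR; W -> RWS becomes W -> RE, E -> WS.

S -> h | RW; A -> h; B -> f; C -> AR; D -> AR; E -> WS; R -> BA | RC; W -> h | AA | RD | RE | RW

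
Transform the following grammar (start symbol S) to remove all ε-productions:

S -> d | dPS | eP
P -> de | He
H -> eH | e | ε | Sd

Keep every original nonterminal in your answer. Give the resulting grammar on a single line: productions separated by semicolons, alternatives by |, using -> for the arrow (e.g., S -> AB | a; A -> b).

S -> d | eP | dPS; H -> e | Sd | eH; P -> e | He | de

Nullable set: {H}.
Drop H -> ε.
H -> eH: H nullable, giving e | eH.
P -> He: H nullable, giving He | e.
Unchanged (no nullable symbols): S -> d; S -> dPS; S -> eP; H -> Sd; H -> e; P -> de.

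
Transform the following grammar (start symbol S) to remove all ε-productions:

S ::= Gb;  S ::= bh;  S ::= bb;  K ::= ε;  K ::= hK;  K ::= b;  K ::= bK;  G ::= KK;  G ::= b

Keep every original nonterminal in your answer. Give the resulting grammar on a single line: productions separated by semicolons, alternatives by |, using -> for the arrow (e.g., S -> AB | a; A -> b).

Nullable set: {G, K}.
S -> Gb: G nullable, giving Gb | b.
G -> KK: K, K nullable, giving K | KK.
Drop K -> ε.
K -> bK: K nullable, giving b | bK.
K -> hK: K nullable, giving h | hK.
Unchanged (no nullable symbols): S -> bb; S -> bh; G -> b; K -> b.

S -> b | Gb | bb | bh; G -> K | b | KK; K -> b | h | bK | hK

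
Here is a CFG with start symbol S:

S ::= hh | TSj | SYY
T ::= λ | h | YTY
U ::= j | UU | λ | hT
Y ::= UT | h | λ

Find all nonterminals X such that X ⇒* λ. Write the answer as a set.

{T, U, Y}

Directly nullable (have an ε-rule): {T, U, Y}.
Not nullable: S — each has a terminal in every rule's right-hand side or depends on a non-nullable symbol.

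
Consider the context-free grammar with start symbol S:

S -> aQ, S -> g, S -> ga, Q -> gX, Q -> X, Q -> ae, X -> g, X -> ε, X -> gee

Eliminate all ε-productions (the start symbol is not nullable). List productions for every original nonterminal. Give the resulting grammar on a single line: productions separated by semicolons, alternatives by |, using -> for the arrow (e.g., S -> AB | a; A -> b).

S -> a | g | aQ | ga; Q -> X | g | ae | gX; X -> g | gee

Nullable set: {Q, X}.
S -> aQ: Q nullable, giving a | aQ.
Q -> X: X nullable, giving X.
Q -> gX: X nullable, giving g | gX.
Drop X -> ε.
Unchanged (no nullable symbols): S -> g; S -> ga; Q -> ae; X -> g; X -> gee.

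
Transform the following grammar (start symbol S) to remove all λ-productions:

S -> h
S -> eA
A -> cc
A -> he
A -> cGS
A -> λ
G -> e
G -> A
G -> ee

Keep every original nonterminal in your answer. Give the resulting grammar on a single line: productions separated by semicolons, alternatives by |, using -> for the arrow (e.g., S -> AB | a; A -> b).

Nullable set: {A, G}.
S -> eA: A nullable, giving e | eA.
Drop A -> λ.
A -> cGS: G nullable, giving cGS | cS.
G -> A: A nullable, giving A.
Unchanged (no nullable symbols): S -> h; A -> cc; A -> he; G -> e; G -> ee.

S -> e | h | eA; A -> cS | cc | he | cGS; G -> A | e | ee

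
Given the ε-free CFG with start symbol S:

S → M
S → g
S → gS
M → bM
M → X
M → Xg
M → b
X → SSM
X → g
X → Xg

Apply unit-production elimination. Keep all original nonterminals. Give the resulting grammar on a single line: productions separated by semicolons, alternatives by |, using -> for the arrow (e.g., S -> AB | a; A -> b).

Unit productions: M->X, S->M.
Unit pairs (A ⇒* B via units): (M,X), (S,M), (S,X).
S: inherits non-unit rules of {M, S, X} → SSM | Xg | b | bM | g | gS.
M: inherits non-unit rules of {M, X} → SSM | Xg | b | bM | g.
X: inherits non-unit rules of {X} → SSM | Xg | g.

S -> b | g | Xg | bM | gS | SSM; M -> b | g | Xg | bM | SSM; X -> g | Xg | SSM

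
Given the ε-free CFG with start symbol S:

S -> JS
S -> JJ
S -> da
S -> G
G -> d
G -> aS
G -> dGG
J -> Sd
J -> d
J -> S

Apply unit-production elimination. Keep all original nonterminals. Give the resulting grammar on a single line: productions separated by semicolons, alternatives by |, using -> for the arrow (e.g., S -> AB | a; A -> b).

S -> d | JJ | JS | aS | da | dGG; G -> d | aS | dGG; J -> d | JJ | JS | Sd | aS | da | dGG

Unit productions: J->S, S->G.
Unit pairs (A ⇒* B via units): (J,G), (J,S), (S,G).
S: inherits non-unit rules of {G, S} → JJ | JS | aS | d | dGG | da.
G: inherits non-unit rules of {G} → aS | d | dGG.
J: inherits non-unit rules of {G, J, S} → JJ | JS | Sd | aS | d | dGG | da.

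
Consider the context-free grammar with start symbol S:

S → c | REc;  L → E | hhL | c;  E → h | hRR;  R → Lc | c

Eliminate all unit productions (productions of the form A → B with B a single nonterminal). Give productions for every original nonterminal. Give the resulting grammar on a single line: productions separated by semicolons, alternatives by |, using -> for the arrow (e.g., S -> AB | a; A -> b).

S -> c | REc; E -> h | hRR; L -> c | h | hRR | hhL; R -> c | Lc

Unit productions: L->E.
Unit pairs (A ⇒* B via units): (L,E).
S: inherits non-unit rules of {S} → REc | c.
E: inherits non-unit rules of {E} → h | hRR.
L: inherits non-unit rules of {E, L} → c | h | hRR | hhL.
R: inherits non-unit rules of {R} → Lc | c.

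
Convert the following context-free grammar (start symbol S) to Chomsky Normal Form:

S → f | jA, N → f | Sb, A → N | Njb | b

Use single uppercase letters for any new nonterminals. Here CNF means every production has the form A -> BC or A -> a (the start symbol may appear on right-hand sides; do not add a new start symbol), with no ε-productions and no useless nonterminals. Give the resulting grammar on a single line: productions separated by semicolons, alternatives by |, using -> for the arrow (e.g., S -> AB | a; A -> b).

S -> f | BA; A -> b | f | ND | SC; B -> j; C -> b; D -> BC; N -> f | SC

No ε-productions.
After unit-elimination: S -> f | jA; A -> b | f | Sb | Njb; N -> f | Sb.
TERM: introduce C -> b, B -> j and substitute in every rule of length ≥2.
BIN: A -> NBC becomes A -> ND, D -> BC.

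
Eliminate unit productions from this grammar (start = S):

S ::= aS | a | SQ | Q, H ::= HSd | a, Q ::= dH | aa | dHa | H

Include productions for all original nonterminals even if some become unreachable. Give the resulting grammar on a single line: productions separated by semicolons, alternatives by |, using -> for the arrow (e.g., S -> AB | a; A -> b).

Unit productions: Q->H, S->Q.
Unit pairs (A ⇒* B via units): (Q,H), (S,H), (S,Q).
S: inherits non-unit rules of {H, Q, S} → HSd | SQ | a | aS | aa | dH | dHa.
H: inherits non-unit rules of {H} → HSd | a.
Q: inherits non-unit rules of {H, Q} → HSd | a | aa | dH | dHa.

S -> a | SQ | aS | aa | dH | HSd | dHa; H -> a | HSd; Q -> a | aa | dH | HSd | dHa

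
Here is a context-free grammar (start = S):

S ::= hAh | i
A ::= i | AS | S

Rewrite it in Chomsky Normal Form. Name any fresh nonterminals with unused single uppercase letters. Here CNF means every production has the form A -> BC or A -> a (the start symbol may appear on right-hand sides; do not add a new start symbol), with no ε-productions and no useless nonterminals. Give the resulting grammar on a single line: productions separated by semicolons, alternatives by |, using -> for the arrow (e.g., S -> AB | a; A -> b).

No ε-productions.
After unit-elimination: S -> i | hAh; A -> i | AS | hAh.
TERM: introduce B -> h and substitute in every rule of length ≥2.
BIN: A -> BAB becomes A -> BC, C -> AB; S -> BAB becomes S -> BD, D -> AB.

S -> i | BD; A -> i | AS | BC; B -> h; C -> AB; D -> AB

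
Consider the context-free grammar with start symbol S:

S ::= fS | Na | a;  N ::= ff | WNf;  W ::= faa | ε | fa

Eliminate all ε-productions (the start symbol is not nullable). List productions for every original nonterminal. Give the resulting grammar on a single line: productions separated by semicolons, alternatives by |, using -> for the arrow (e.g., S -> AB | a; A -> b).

Nullable set: {W}.
N -> WNf: W nullable, giving Nf | WNf.
Drop W -> ε.
Unchanged (no nullable symbols): S -> Na; S -> a; S -> fS; N -> ff; W -> fa; W -> faa.

S -> a | Na | fS; N -> Nf | ff | WNf; W -> fa | faa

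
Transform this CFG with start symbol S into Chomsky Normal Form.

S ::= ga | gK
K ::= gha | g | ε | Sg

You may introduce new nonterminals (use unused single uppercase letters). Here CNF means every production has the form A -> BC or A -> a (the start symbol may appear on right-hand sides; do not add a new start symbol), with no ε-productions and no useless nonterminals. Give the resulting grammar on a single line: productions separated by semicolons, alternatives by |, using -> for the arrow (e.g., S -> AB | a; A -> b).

S -> g | AC | AK; A -> g; B -> h; C -> a; D -> BC; K -> g | AD | SA

Nullable: {K}; after ε-elimination: S -> g | gK | ga; K -> g | Sg | gha.
No unit productions to eliminate.
TERM: introduce C -> a, A -> g, B -> h and substitute in every rule of length ≥2.
BIN: K -> ABC becomes K -> AD, D -> BC.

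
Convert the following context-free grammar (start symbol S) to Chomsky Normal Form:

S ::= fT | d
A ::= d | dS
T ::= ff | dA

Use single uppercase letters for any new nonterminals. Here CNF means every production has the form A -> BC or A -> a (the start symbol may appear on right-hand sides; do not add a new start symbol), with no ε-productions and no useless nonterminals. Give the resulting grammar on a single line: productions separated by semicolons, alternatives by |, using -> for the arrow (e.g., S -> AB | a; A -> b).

No ε-productions.
No unit productions to eliminate.
TERM: introduce B -> d, C -> f and substitute in every rule of length ≥2.

S -> d | CT; A -> d | BS; B -> d; C -> f; T -> BA | CC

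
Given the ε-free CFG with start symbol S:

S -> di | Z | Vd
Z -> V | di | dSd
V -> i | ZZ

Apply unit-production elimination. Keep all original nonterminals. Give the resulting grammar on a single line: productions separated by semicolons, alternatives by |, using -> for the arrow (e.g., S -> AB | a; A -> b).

S -> i | Vd | ZZ | di | dSd; V -> i | ZZ; Z -> i | ZZ | di | dSd

Unit productions: S->Z, Z->V.
Unit pairs (A ⇒* B via units): (S,V), (S,Z), (Z,V).
S: inherits non-unit rules of {S, V, Z} → Vd | ZZ | dSd | di | i.
V: inherits non-unit rules of {V} → ZZ | i.
Z: inherits non-unit rules of {V, Z} → ZZ | dSd | di | i.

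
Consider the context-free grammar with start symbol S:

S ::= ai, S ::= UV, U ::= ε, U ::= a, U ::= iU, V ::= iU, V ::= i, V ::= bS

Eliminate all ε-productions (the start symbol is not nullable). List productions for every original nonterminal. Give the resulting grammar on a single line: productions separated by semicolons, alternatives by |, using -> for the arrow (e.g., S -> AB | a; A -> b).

S -> V | UV | ai; U -> a | i | iU; V -> i | bS | iU

Nullable set: {U}.
S -> UV: U nullable, giving UV | V.
Drop U -> ε.
U -> iU: U nullable, giving i | iU.
V -> iU: U nullable, giving i | iU.
Unchanged (no nullable symbols): S -> ai; U -> a; V -> bS; V -> i.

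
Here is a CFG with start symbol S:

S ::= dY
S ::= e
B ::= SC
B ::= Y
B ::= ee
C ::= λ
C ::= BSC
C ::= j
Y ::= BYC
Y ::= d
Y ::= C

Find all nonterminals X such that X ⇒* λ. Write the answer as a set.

Directly nullable (have an ε-rule): {C}.
Y is nullable via Y -> C (every symbol on the right is already known nullable).
B is nullable via B -> Y (every symbol on the right is already known nullable).
Not nullable: S — each has a terminal in every rule's right-hand side or depends on a non-nullable symbol.

{B, C, Y}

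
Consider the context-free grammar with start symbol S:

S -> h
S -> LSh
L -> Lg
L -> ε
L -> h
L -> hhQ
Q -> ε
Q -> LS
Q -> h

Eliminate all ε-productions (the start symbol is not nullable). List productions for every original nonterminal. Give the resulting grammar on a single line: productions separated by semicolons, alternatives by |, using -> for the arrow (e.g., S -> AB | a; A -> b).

Nullable set: {L, Q}.
S -> LSh: L nullable, giving LSh | Sh.
Drop L -> ε.
L -> Lg: L nullable, giving Lg | g.
L -> hhQ: Q nullable, giving hh | hhQ.
Drop Q -> ε.
Q -> LS: L nullable, giving LS | S.
Unchanged (no nullable symbols): S -> h; L -> h; Q -> h.

S -> h | Sh | LSh; L -> g | h | Lg | hh | hhQ; Q -> S | h | LS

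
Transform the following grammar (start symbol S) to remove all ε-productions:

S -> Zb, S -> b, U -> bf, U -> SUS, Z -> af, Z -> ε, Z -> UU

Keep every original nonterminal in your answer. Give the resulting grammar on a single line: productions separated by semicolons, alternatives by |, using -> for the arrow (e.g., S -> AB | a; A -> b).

S -> b | Zb; U -> bf | SUS; Z -> UU | af

Nullable set: {Z}.
S -> Zb: Z nullable, giving Zb | b.
Drop Z -> ε.
Unchanged (no nullable symbols): S -> b; U -> SUS; U -> bf; Z -> UU; Z -> af.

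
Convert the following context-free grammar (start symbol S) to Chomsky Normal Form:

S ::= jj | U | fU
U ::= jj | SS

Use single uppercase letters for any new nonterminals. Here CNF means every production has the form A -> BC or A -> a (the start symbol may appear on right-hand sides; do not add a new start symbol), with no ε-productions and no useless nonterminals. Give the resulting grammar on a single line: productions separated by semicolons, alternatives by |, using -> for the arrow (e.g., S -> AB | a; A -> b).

S -> AU | BB | SS; A -> f; B -> j; U -> BB | SS

No ε-productions.
After unit-elimination: S -> SS | fU | jj; U -> SS | jj.
TERM: introduce A -> f, B -> j and substitute in every rule of length ≥2.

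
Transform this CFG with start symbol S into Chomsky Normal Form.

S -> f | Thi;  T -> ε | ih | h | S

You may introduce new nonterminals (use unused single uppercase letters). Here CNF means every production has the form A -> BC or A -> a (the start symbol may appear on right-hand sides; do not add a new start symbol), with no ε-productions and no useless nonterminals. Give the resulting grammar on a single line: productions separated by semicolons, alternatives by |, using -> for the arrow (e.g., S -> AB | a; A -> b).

Nullable: {T}; after ε-elimination: S -> f | hi | Thi; T -> S | h | ih.
After unit-elimination: S -> f | hi | Thi; T -> f | h | hi | ih | Thi.
TERM: introduce A -> h, B -> i and substitute in every rule of length ≥2.
BIN: S -> TAB becomes S -> TC, C -> AB; T -> TAB becomes T -> TD, D -> AB.

S -> f | AB | TC; A -> h; B -> i; C -> AB; D -> AB; T -> f | h | AB | BA | TD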